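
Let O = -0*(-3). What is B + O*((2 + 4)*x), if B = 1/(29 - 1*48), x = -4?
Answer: -1/19 ≈ -0.052632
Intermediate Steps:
B = -1/19 (B = 1/(29 - 48) = 1/(-19) = -1/19 ≈ -0.052632)
O = 0 (O = -1*0 = 0)
B + O*((2 + 4)*x) = -1/19 + 0*((2 + 4)*(-4)) = -1/19 + 0*(6*(-4)) = -1/19 + 0*(-24) = -1/19 + 0 = -1/19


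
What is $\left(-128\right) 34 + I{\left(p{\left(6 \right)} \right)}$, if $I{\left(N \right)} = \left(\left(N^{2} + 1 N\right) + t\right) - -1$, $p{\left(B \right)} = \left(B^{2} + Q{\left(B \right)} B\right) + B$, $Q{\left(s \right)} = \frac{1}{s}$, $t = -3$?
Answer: $-2462$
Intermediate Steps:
$p{\left(B \right)} = 1 + B + B^{2}$ ($p{\left(B \right)} = \left(B^{2} + \frac{B}{B}\right) + B = \left(B^{2} + 1\right) + B = \left(1 + B^{2}\right) + B = 1 + B + B^{2}$)
$I{\left(N \right)} = -2 + N + N^{2}$ ($I{\left(N \right)} = \left(\left(N^{2} + 1 N\right) - 3\right) - -1 = \left(\left(N^{2} + N\right) - 3\right) + 1 = \left(\left(N + N^{2}\right) - 3\right) + 1 = \left(-3 + N + N^{2}\right) + 1 = -2 + N + N^{2}$)
$\left(-128\right) 34 + I{\left(p{\left(6 \right)} \right)} = \left(-128\right) 34 + \left(-2 + \left(1 + 6 \left(1 + 6\right)\right) + \left(1 + 6 \left(1 + 6\right)\right)^{2}\right) = -4352 + \left(-2 + \left(1 + 6 \cdot 7\right) + \left(1 + 6 \cdot 7\right)^{2}\right) = -4352 + \left(-2 + \left(1 + 42\right) + \left(1 + 42\right)^{2}\right) = -4352 + \left(-2 + 43 + 43^{2}\right) = -4352 + \left(-2 + 43 + 1849\right) = -4352 + 1890 = -2462$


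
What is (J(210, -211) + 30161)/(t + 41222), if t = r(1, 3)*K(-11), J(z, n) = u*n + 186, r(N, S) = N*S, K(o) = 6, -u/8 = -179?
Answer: -54361/8248 ≈ -6.5908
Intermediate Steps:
u = 1432 (u = -8*(-179) = 1432)
J(z, n) = 186 + 1432*n (J(z, n) = 1432*n + 186 = 186 + 1432*n)
t = 18 (t = (1*3)*6 = 3*6 = 18)
(J(210, -211) + 30161)/(t + 41222) = ((186 + 1432*(-211)) + 30161)/(18 + 41222) = ((186 - 302152) + 30161)/41240 = (-301966 + 30161)*(1/41240) = -271805*1/41240 = -54361/8248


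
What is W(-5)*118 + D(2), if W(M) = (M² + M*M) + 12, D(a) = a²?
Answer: 7320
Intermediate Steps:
W(M) = 12 + 2*M² (W(M) = (M² + M²) + 12 = 2*M² + 12 = 12 + 2*M²)
W(-5)*118 + D(2) = (12 + 2*(-5)²)*118 + 2² = (12 + 2*25)*118 + 4 = (12 + 50)*118 + 4 = 62*118 + 4 = 7316 + 4 = 7320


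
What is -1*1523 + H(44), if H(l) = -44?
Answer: -1567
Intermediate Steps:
-1*1523 + H(44) = -1*1523 - 44 = -1523 - 44 = -1567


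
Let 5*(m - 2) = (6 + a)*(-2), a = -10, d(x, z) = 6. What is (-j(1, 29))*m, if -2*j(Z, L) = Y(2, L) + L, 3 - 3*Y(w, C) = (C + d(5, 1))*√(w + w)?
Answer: 12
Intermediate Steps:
Y(w, C) = 1 - √2*√w*(6 + C)/3 (Y(w, C) = 1 - (C + 6)*√(w + w)/3 = 1 - (6 + C)*√(2*w)/3 = 1 - (6 + C)*√2*√w/3 = 1 - √2*√w*(6 + C)/3)
j(Z, L) = 3/2 - L/6 (j(Z, L) = -((1 - 2*√2*√2 - L*√2*√2/3) + L)/2 = -((1 - 4 - 2*L/3) + L)/2 = -((-3 - 2*L/3) + L)/2 = -(-3 + L/3)/2 = 3/2 - L/6)
m = 18/5 (m = 2 + ((6 - 10)*(-2))/5 = 2 + (-4*(-2))/5 = 2 + (⅕)*8 = 2 + 8/5 = 18/5 ≈ 3.6000)
(-j(1, 29))*m = -(3/2 - ⅙*29)*(18/5) = -(3/2 - 29/6)*(18/5) = -1*(-10/3)*(18/5) = (10/3)*(18/5) = 12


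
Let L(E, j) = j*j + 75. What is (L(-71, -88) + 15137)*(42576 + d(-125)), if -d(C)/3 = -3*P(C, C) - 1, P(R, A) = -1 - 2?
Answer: 976823712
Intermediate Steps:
P(R, A) = -3
L(E, j) = 75 + j² (L(E, j) = j² + 75 = 75 + j²)
d(C) = -24 (d(C) = -3*(-3*(-3) - 1) = -3*(9 - 1) = -3*8 = -24)
(L(-71, -88) + 15137)*(42576 + d(-125)) = ((75 + (-88)²) + 15137)*(42576 - 24) = ((75 + 7744) + 15137)*42552 = (7819 + 15137)*42552 = 22956*42552 = 976823712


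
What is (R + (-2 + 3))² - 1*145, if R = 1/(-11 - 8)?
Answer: -52021/361 ≈ -144.10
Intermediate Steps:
R = -1/19 (R = 1/(-19) = -1/19 ≈ -0.052632)
(R + (-2 + 3))² - 1*145 = (-1/19 + (-2 + 3))² - 1*145 = (-1/19 + 1)² - 145 = (18/19)² - 145 = 324/361 - 145 = -52021/361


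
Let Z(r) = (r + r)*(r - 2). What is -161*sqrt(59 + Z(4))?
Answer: -805*sqrt(3) ≈ -1394.3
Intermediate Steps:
Z(r) = 2*r*(-2 + r) (Z(r) = (2*r)*(-2 + r) = 2*r*(-2 + r))
-161*sqrt(59 + Z(4)) = -161*sqrt(59 + 2*4*(-2 + 4)) = -161*sqrt(59 + 2*4*2) = -161*sqrt(59 + 16) = -805*sqrt(3)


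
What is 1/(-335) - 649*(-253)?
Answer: 55005994/335 ≈ 1.6420e+5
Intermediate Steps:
1/(-335) - 649*(-253) = -1/335 + 164197 = 55005994/335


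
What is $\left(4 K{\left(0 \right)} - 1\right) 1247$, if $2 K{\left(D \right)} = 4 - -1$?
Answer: $11223$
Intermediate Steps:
$K{\left(D \right)} = \frac{5}{2}$ ($K{\left(D \right)} = \frac{4 - -1}{2} = \frac{4 + 1}{2} = \frac{1}{2} \cdot 5 = \frac{5}{2}$)
$\left(4 K{\left(0 \right)} - 1\right) 1247 = \left(4 \cdot \frac{5}{2} - 1\right) 1247 = \left(10 - 1\right) 1247 = 9 \cdot 1247 = 11223$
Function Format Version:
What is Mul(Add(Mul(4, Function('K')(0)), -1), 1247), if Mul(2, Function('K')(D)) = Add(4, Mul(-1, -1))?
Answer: 11223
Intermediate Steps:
Function('K')(D) = Rational(5, 2) (Function('K')(D) = Mul(Rational(1, 2), Add(4, Mul(-1, -1))) = Mul(Rational(1, 2), Add(4, 1)) = Mul(Rational(1, 2), 5) = Rational(5, 2))
Mul(Add(Mul(4, Function('K')(0)), -1), 1247) = Mul(Add(Mul(4, Rational(5, 2)), -1), 1247) = Mul(Add(10, -1), 1247) = Mul(9, 1247) = 11223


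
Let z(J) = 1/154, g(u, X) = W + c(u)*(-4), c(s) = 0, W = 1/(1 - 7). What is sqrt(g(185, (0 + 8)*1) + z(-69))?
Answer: I*sqrt(8547)/231 ≈ 0.40022*I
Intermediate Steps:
W = -1/6 (W = 1/(-6) = -1/6 ≈ -0.16667)
g(u, X) = -1/6 (g(u, X) = -1/6 + 0*(-4) = -1/6 + 0 = -1/6)
z(J) = 1/154
sqrt(g(185, (0 + 8)*1) + z(-69)) = sqrt(-1/6 + 1/154) = sqrt(-37/231) = I*sqrt(8547)/231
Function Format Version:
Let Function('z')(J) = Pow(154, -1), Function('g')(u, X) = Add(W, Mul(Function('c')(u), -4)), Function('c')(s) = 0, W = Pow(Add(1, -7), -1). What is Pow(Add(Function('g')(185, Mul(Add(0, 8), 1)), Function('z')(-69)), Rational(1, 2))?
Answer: Mul(Rational(1, 231), I, Pow(8547, Rational(1, 2))) ≈ Mul(0.40022, I)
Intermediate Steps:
W = Rational(-1, 6) (W = Pow(-6, -1) = Rational(-1, 6) ≈ -0.16667)
Function('g')(u, X) = Rational(-1, 6) (Function('g')(u, X) = Add(Rational(-1, 6), Mul(0, -4)) = Add(Rational(-1, 6), 0) = Rational(-1, 6))
Function('z')(J) = Rational(1, 154)
Pow(Add(Function('g')(185, Mul(Add(0, 8), 1)), Function('z')(-69)), Rational(1, 2)) = Pow(Add(Rational(-1, 6), Rational(1, 154)), Rational(1, 2)) = Pow(Rational(-37, 231), Rational(1, 2)) = Mul(Rational(1, 231), I, Pow(8547, Rational(1, 2)))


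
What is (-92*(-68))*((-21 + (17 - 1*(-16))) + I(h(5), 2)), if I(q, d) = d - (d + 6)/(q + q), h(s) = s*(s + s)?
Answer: 2177088/25 ≈ 87084.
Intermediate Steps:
h(s) = 2*s**2 (h(s) = s*(2*s) = 2*s**2)
I(q, d) = d - (6 + d)/(2*q)
(-92*(-68))*((-21 + (17 - 1*(-16))) + I(h(5), 2)) = (-92*(-68))*((-21 + (17 - 1*(-16))) + (-3 - 1/2*2 + 2*(2*5**2))/((2*5**2))) = 6256*((-21 + (17 + 16)) + (-3 - 1 + 2*(2*25))/((2*25))) = 6256*((-21 + 33) + (-3 - 1 + 2*50)/50) = 6256*(12 + (-3 - 1 + 100)/50) = 6256*(12 + (1/50)*96) = 6256*(12 + 48/25) = 6256*(348/25) = 2177088/25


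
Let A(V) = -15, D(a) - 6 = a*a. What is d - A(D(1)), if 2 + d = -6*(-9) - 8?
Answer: 59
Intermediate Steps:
D(a) = 6 + a² (D(a) = 6 + a*a = 6 + a²)
d = 44 (d = -2 + (-6*(-9) - 8) = -2 + (54 - 8) = -2 + 46 = 44)
d - A(D(1)) = 44 - 1*(-15) = 44 + 15 = 59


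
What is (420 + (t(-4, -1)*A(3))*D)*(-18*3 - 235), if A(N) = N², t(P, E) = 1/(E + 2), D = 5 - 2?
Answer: -129183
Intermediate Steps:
D = 3
t(P, E) = 1/(2 + E)
(420 + (t(-4, -1)*A(3))*D)*(-18*3 - 235) = (420 + (3²/(2 - 1))*3)*(-18*3 - 235) = (420 + (9/1)*3)*(-54 - 235) = (420 + (1*9)*3)*(-289) = (420 + 9*3)*(-289) = (420 + 27)*(-289) = 447*(-289) = -129183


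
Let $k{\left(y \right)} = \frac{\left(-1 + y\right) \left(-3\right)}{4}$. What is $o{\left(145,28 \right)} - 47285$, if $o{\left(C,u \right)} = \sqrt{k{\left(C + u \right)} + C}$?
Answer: $-47281$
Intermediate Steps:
$k{\left(y \right)} = \frac{3}{4} - \frac{3 y}{4}$ ($k{\left(y \right)} = \left(3 - 3 y\right) \frac{1}{4} = \frac{3}{4} - \frac{3 y}{4}$)
$o{\left(C,u \right)} = \sqrt{\frac{3}{4} - \frac{3 u}{4} + \frac{C}{4}}$ ($o{\left(C,u \right)} = \sqrt{\left(\frac{3}{4} - \frac{3 \left(C + u\right)}{4}\right) + C} = \sqrt{\left(\frac{3}{4} - \left(\frac{3 C}{4} + \frac{3 u}{4}\right)\right) + C} = \sqrt{\left(\frac{3}{4} - \frac{3 C}{4} - \frac{3 u}{4}\right) + C} = \sqrt{\frac{3}{4} - \frac{3 u}{4} + \frac{C}{4}}$)
$o{\left(145,28 \right)} - 47285 = \frac{\sqrt{3 + 145 - 84}}{2} - 47285 = \frac{\sqrt{64}}{2} - 47285 = \frac{1}{2} \cdot 8 - 47285 = 4 - 47285 = -47281$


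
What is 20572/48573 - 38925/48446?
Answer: -894072913/2353167558 ≈ -0.37994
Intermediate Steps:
20572/48573 - 38925/48446 = -894072913/2353167558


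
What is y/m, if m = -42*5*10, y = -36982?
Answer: 18491/1050 ≈ 17.610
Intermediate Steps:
m = -2100 (m = -210*10 = -2100)
y/m = -36982/(-2100) = -36982*(-1/2100) = 18491/1050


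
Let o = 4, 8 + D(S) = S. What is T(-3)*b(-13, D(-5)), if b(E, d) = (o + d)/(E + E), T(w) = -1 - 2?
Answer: -27/26 ≈ -1.0385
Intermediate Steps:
D(S) = -8 + S
T(w) = -3
b(E, d) = (4 + d)/(2*E) (b(E, d) = (4 + d)/(E + E) = (4 + d)/((2*E)) = (4 + d)*(1/(2*E)) = (4 + d)/(2*E))
T(-3)*b(-13, D(-5)) = -3*(4 + (-8 - 5))/(2*(-13)) = -3*(-1)*(4 - 13)/(2*13) = -3*(-1)*(-9)/(2*13) = -3*9/26 = -27/26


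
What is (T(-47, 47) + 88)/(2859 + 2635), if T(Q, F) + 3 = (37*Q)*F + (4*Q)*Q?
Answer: -36406/2747 ≈ -13.253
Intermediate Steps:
T(Q, F) = -3 + 4*Q**2 + 37*F*Q (T(Q, F) = -3 + ((37*Q)*F + (4*Q)*Q) = -3 + (37*F*Q + 4*Q**2) = -3 + (4*Q**2 + 37*F*Q) = -3 + 4*Q**2 + 37*F*Q)
(T(-47, 47) + 88)/(2859 + 2635) = ((-3 + 4*(-47)**2 + 37*47*(-47)) + 88)/(2859 + 2635) = ((-3 + 4*2209 - 81733) + 88)/5494 = ((-3 + 8836 - 81733) + 88)*(1/5494) = (-72900 + 88)*(1/5494) = -72812*1/5494 = -36406/2747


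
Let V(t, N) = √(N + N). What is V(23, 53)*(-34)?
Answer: -34*√106 ≈ -350.05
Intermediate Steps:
V(t, N) = √2*√N (V(t, N) = √(2*N) = √2*√N)
V(23, 53)*(-34) = (√2*√53)*(-34) = √106*(-34) = -34*√106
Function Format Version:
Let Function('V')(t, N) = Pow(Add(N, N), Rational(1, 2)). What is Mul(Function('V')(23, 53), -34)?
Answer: Mul(-34, Pow(106, Rational(1, 2))) ≈ -350.05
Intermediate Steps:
Function('V')(t, N) = Mul(Pow(2, Rational(1, 2)), Pow(N, Rational(1, 2))) (Function('V')(t, N) = Pow(Mul(2, N), Rational(1, 2)) = Mul(Pow(2, Rational(1, 2)), Pow(N, Rational(1, 2))))
Mul(Function('V')(23, 53), -34) = Mul(Mul(Pow(2, Rational(1, 2)), Pow(53, Rational(1, 2))), -34) = Mul(Pow(106, Rational(1, 2)), -34) = Mul(-34, Pow(106, Rational(1, 2)))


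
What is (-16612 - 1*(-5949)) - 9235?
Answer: -19898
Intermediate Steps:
(-16612 - 1*(-5949)) - 9235 = (-16612 + 5949) - 9235 = -10663 - 9235 = -19898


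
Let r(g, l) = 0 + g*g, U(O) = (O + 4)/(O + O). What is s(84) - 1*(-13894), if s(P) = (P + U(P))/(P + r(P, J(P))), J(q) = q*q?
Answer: 416653627/29988 ≈ 13894.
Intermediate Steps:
J(q) = q²
U(O) = (4 + O)/(2*O) (U(O) = (4 + O)/((2*O)) = (4 + O)*(1/(2*O)) = (4 + O)/(2*O))
r(g, l) = g² (r(g, l) = 0 + g² = g²)
s(P) = (P + (4 + P)/(2*P))/(P + P²)
s(84) - 1*(-13894) = (2 + 84² + (½)*84)/(84²*(1 + 84)) - 1*(-13894) = (1/7056)*(2 + 7056 + 42)/85 + 13894 = (1/7056)*(1/85)*7100 + 13894 = 355/29988 + 13894 = 416653627/29988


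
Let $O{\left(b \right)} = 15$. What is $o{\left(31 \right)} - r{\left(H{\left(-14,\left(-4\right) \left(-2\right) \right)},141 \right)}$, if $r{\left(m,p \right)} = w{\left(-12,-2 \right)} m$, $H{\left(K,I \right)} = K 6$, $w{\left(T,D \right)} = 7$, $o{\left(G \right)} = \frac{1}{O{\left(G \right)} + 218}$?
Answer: $\frac{137005}{233} \approx 588.0$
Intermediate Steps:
$o{\left(G \right)} = \frac{1}{233}$ ($o{\left(G \right)} = \frac{1}{15 + 218} = \frac{1}{233}$)
$H{\left(K,I \right)} = 6 K$
$r{\left(m,p \right)} = 7 m$
$o{\left(31 \right)} - r{\left(H{\left(-14,\left(-4\right) \left(-2\right) \right)},141 \right)} = \frac{1}{233} - 7 \cdot 6 \left(-14\right) = \frac{1}{233} - 7 \left(-84\right) = \frac{1}{233} - -588 = \frac{1}{233} + 588 = \frac{137005}{233}$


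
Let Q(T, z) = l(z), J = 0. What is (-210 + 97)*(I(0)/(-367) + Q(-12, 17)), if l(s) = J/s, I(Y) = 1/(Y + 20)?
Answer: 113/7340 ≈ 0.015395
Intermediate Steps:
I(Y) = 1/(20 + Y)
l(s) = 0 (l(s) = 0/s = 0)
Q(T, z) = 0
(-210 + 97)*(I(0)/(-367) + Q(-12, 17)) = (-210 + 97)*(1/((20 + 0)*(-367)) + 0) = -113*(-1/367/20 + 0) = -113*((1/20)*(-1/367) + 0) = -113*(-1/7340 + 0) = -113*(-1/7340) = 113/7340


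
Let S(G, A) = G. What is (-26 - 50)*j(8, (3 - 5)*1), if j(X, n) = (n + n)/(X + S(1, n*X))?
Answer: 304/9 ≈ 33.778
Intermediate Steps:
j(X, n) = 2*n/(1 + X) (j(X, n) = (n + n)/(X + 1) = (2*n)/(1 + X) = 2*n/(1 + X))
(-26 - 50)*j(8, (3 - 5)*1) = (-26 - 50)*(2*((3 - 5)*1)/(1 + 8)) = -152*(-2*1)/9 = -152*(-2)/9 = -76*(-4/9) = 304/9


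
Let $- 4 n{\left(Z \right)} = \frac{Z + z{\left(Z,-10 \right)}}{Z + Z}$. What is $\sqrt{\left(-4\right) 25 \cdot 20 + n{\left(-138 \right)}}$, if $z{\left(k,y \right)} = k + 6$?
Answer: $\frac{i \sqrt{16930070}}{92} \approx 44.724 i$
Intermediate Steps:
$z{\left(k,y \right)} = 6 + k$
$n{\left(Z \right)} = - \frac{6 + 2 Z}{8 Z}$ ($n{\left(Z \right)} = - \frac{\left(Z + \left(6 + Z\right)\right) \frac{1}{Z + Z}}{4} = - \frac{\left(6 + 2 Z\right) \frac{1}{2 Z}}{4} = - \frac{\frac{1}{2} \frac{1}{Z} \left(6 + 2 Z\right)}{4} = - \frac{6 + 2 Z}{8 Z}$)
$\sqrt{\left(-4\right) 25 \cdot 20 + n{\left(-138 \right)}} = \sqrt{\left(-4\right) 25 \cdot 20 + \frac{-3 - -138}{4 \left(-138\right)}} = \sqrt{\left(-100\right) 20 + \frac{1}{4} \left(- \frac{1}{138}\right) \left(-3 + 138\right)} = \sqrt{-2000 + \frac{1}{4} \left(- \frac{1}{138}\right) 135} = \sqrt{-2000 - \frac{45}{184}} = \sqrt{- \frac{368045}{184}} = \frac{i \sqrt{16930070}}{92}$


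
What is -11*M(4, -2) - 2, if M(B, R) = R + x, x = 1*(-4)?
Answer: 64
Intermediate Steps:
x = -4
M(B, R) = -4 + R (M(B, R) = R - 4 = -4 + R)
-11*M(4, -2) - 2 = -11*(-4 - 2) - 2 = -11*(-6) - 2 = 66 - 2 = 64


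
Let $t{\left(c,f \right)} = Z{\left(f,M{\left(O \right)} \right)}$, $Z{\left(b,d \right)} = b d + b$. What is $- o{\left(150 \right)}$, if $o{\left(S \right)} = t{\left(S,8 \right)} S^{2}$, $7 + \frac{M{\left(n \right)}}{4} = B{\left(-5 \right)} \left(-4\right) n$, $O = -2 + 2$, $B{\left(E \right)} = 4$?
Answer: $4860000$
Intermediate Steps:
$O = 0$
$M{\left(n \right)} = -28 - 64 n$ ($M{\left(n \right)} = -28 + 4 \cdot 4 \left(-4\right) n = -28 + 4 \left(- 16 n\right) = -28 - 64 n$)
$Z{\left(b,d \right)} = b + b d$
$t{\left(c,f \right)} = - 27 f$ ($t{\left(c,f \right)} = f \left(1 - 28\right) = f \left(-27\right) = - 27 f$)
$o{\left(S \right)} = - 216 S^{2}$ ($o{\left(S \right)} = \left(-27\right) 8 S^{2} = - 216 S^{2}$)
$- o{\left(150 \right)} = - \left(-216\right) 150^{2} = - \left(-216\right) 22500 = \left(-1\right) \left(-4860000\right) = 4860000$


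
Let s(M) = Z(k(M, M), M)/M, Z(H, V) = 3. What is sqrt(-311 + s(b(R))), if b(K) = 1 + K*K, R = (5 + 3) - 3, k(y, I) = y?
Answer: I*sqrt(210158)/26 ≈ 17.632*I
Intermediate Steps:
R = 5 (R = 8 - 3 = 5)
b(K) = 1 + K**2
s(M) = 3/M
sqrt(-311 + s(b(R))) = sqrt(-311 + 3/(1 + 5**2)) = sqrt(-311 + 3/(1 + 25)) = sqrt(-311 + 3/26) = sqrt(-8083/26) = I*sqrt(210158)/26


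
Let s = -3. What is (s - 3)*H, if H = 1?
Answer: -6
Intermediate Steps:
(s - 3)*H = (-3 - 3)*1 = -6*1 = -6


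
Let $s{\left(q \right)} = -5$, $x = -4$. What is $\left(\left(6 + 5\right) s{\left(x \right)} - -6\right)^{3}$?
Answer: $-117649$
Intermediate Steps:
$\left(\left(6 + 5\right) s{\left(x \right)} - -6\right)^{3} = \left(\left(6 + 5\right) \left(-5\right) - -6\right)^{3} = \left(11 \left(-5\right) + 6\right)^{3} = \left(-55 + 6\right)^{3} = \left(-49\right)^{3} = -117649$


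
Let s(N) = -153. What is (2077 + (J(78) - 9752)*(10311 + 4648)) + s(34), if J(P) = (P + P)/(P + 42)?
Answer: -1458587973/10 ≈ -1.4586e+8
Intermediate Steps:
J(P) = 2*P/(42 + P) (J(P) = (2*P)/(42 + P) = 2*P/(42 + P))
(2077 + (J(78) - 9752)*(10311 + 4648)) + s(34) = (2077 + (2*78/(42 + 78) - 9752)*(10311 + 4648)) - 153 = (2077 + (2*78/120 - 9752)*14959) - 153 = (2077 + (2*78*(1/120) - 9752)*14959) - 153 = (2077 + (13/10 - 9752)*14959) - 153 = (2077 - 97507/10*14959) - 153 = (2077 - 1458607213/10) - 153 = -1458586443/10 - 153 = -1458587973/10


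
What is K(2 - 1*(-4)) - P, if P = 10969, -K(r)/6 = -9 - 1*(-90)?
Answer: -11455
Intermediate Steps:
K(r) = -486 (K(r) = -6*(-9 - 1*(-90)) = -6*(-9 + 90) = -6*81 = -486)
K(2 - 1*(-4)) - P = -486 - 1*10969 = -486 - 10969 = -11455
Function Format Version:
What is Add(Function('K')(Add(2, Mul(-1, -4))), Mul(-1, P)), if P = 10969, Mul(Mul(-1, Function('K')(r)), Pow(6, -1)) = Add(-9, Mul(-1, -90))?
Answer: -11455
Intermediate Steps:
Function('K')(r) = -486 (Function('K')(r) = Mul(-6, Add(-9, Mul(-1, -90))) = Mul(-6, Add(-9, 90)) = Mul(-6, 81) = -486)
Add(Function('K')(Add(2, Mul(-1, -4))), Mul(-1, P)) = Add(-486, Mul(-1, 10969)) = Add(-486, -10969) = -11455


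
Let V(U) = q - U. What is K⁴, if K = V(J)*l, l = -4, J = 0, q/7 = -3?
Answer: 49787136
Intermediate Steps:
q = -21 (q = 7*(-3) = -21)
V(U) = -21 - U
K = 84 (K = (-21 - 1*0)*(-4) = (-21 + 0)*(-4) = -21*(-4) = 84)
K⁴ = 84⁴ = 49787136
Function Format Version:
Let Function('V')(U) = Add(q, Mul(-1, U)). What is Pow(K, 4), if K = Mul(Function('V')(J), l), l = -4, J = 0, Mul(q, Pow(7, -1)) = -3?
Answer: 49787136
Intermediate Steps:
q = -21 (q = Mul(7, -3) = -21)
Function('V')(U) = Add(-21, Mul(-1, U))
K = 84 (K = Mul(Add(-21, Mul(-1, 0)), -4) = Mul(Add(-21, 0), -4) = Mul(-21, -4) = 84)
Pow(K, 4) = Pow(84, 4) = 49787136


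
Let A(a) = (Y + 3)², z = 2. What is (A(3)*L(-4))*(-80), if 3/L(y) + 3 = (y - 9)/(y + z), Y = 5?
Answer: -30720/7 ≈ -4388.6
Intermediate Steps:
L(y) = 3/(-3 + (-9 + y)/(2 + y)) (L(y) = 3/(-3 + (y - 9)/(y + 2)) = 3/(-3 + (-9 + y)/(2 + y)))
A(a) = 64 (A(a) = (5 + 3)² = 8² = 64)
(A(3)*L(-4))*(-80) = (64*(3*(-2 - 1*(-4))/(15 + 2*(-4))))*(-80) = (64*(3*(-2 + 4)/(15 - 8)))*(-80) = (64*(3*2/7))*(-80) = (64*(3*(⅐)*2))*(-80) = (64*(6/7))*(-80) = (384/7)*(-80) = -30720/7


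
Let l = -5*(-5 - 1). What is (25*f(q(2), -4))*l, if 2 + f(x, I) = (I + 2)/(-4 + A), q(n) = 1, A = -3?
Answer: -9000/7 ≈ -1285.7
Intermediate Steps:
f(x, I) = -16/7 - I/7 (f(x, I) = -2 + (I + 2)/(-4 - 3) = -2 + (2 + I)/(-7) = -2 + (2 + I)*(-1/7) = -2 + (-2/7 - I/7) = -16/7 - I/7)
l = 30 (l = -5*(-6) = 30)
(25*f(q(2), -4))*l = (25*(-16/7 - 1/7*(-4)))*30 = (25*(-16/7 + 4/7))*30 = (25*(-12/7))*30 = -300/7*30 = -9000/7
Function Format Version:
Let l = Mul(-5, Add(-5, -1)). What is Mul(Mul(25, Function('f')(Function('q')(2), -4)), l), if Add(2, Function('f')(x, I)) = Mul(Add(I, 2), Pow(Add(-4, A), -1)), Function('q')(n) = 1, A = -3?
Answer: Rational(-9000, 7) ≈ -1285.7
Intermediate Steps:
Function('f')(x, I) = Add(Rational(-16, 7), Mul(Rational(-1, 7), I)) (Function('f')(x, I) = Add(-2, Mul(Add(I, 2), Pow(Add(-4, -3), -1))) = Add(-2, Mul(Add(2, I), Pow(-7, -1))) = Add(-2, Mul(Add(2, I), Rational(-1, 7))) = Add(-2, Add(Rational(-2, 7), Mul(Rational(-1, 7), I))) = Add(Rational(-16, 7), Mul(Rational(-1, 7), I)))
l = 30 (l = Mul(-5, -6) = 30)
Mul(Mul(25, Function('f')(Function('q')(2), -4)), l) = Mul(Mul(25, Add(Rational(-16, 7), Mul(Rational(-1, 7), -4))), 30) = Mul(Mul(25, Add(Rational(-16, 7), Rational(4, 7))), 30) = Mul(Mul(25, Rational(-12, 7)), 30) = Mul(Rational(-300, 7), 30) = Rational(-9000, 7)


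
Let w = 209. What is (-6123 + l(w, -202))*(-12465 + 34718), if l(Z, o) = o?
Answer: -140750225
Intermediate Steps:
(-6123 + l(w, -202))*(-12465 + 34718) = (-6123 - 202)*(-12465 + 34718) = -6325*22253 = -140750225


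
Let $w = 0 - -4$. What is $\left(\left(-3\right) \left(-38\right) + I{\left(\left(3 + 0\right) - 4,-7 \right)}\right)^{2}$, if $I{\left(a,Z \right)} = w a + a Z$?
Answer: $13689$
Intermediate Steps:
$w = 4$ ($w = 0 + 4 = 4$)
$I{\left(a,Z \right)} = 4 a + Z a$ ($I{\left(a,Z \right)} = 4 a + a Z = 4 a + Z a$)
$\left(\left(-3\right) \left(-38\right) + I{\left(\left(3 + 0\right) - 4,-7 \right)}\right)^{2} = \left(\left(-3\right) \left(-38\right) + \left(\left(3 + 0\right) - 4\right) \left(4 - 7\right)\right)^{2} = \left(114 + \left(3 - 4\right) \left(-3\right)\right)^{2} = \left(114 - -3\right)^{2} = \left(114 + 3\right)^{2} = 117^{2} = 13689$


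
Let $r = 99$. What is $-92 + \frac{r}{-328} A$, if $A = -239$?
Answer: $- \frac{6515}{328} \approx -19.863$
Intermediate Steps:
$-92 + \frac{r}{-328} A = -92 + \frac{99}{-328} \left(-239\right) = -92 + 99 \left(- \frac{1}{328}\right) \left(-239\right) = -92 - - \frac{23661}{328} = -92 + \frac{23661}{328} = - \frac{6515}{328}$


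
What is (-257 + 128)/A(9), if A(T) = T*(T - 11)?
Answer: 43/6 ≈ 7.1667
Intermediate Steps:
A(T) = T*(-11 + T)
(-257 + 128)/A(9) = (-257 + 128)/((9*(-11 + 9))) = -129/(9*(-2)) = -129/(-18) = -1/18*(-129) = 43/6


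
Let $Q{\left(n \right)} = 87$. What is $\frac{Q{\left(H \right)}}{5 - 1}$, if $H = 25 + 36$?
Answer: $\frac{87}{4} \approx 21.75$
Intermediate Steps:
$H = 61$
$\frac{Q{\left(H \right)}}{5 - 1} = \frac{1}{5 - 1} \cdot 87 = \frac{1}{4} \cdot 87 = \frac{87}{4}$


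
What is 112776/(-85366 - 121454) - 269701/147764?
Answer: -6036982807/2546712540 ≈ -2.3705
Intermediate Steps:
112776/(-85366 - 121454) - 269701/147764 = 112776/(-206820) - 269701*1/147764 = 112776*(-1/206820) - 269701/147764 = -9398/17235 - 269701/147764 = -6036982807/2546712540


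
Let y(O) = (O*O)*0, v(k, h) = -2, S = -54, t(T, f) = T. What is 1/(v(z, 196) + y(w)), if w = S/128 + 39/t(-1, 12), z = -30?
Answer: -1/2 ≈ -0.50000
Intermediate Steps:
w = -2523/64 (w = -54/128 + 39/(-1) = -54*1/128 + 39*(-1) = -27/64 - 39 = -2523/64 ≈ -39.422)
y(O) = 0 (y(O) = O**2*0 = 0)
1/(v(z, 196) + y(w)) = 1/(-2 + 0) = 1/(-2) = -1/2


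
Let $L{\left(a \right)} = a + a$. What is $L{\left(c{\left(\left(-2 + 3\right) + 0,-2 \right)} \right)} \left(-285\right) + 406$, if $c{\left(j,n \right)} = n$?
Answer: $1546$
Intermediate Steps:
$L{\left(a \right)} = 2 a$
$L{\left(c{\left(\left(-2 + 3\right) + 0,-2 \right)} \right)} \left(-285\right) + 406 = 2 \left(-2\right) \left(-285\right) + 406 = \left(-4\right) \left(-285\right) + 406 = 1140 + 406 = 1546$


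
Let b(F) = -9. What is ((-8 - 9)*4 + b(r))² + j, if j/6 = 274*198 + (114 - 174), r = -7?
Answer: 331081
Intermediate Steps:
j = 325152 (j = 6*(274*198 + (114 - 174)) = 6*(54252 - 60) = 6*54192 = 325152)
((-8 - 9)*4 + b(r))² + j = ((-8 - 9)*4 - 9)² + 325152 = (-17*4 - 9)² + 325152 = (-68 - 9)² + 325152 = (-77)² + 325152 = 5929 + 325152 = 331081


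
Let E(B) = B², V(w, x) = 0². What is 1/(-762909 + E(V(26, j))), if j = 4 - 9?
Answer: -1/762909 ≈ -1.3108e-6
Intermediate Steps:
j = -5
V(w, x) = 0
1/(-762909 + E(V(26, j))) = 1/(-762909 + 0²) = 1/(-762909 + 0) = 1/(-762909) = -1/762909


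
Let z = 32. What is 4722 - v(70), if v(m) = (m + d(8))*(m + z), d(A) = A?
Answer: -3234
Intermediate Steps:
v(m) = (8 + m)*(32 + m) (v(m) = (m + 8)*(m + 32) = (8 + m)*(32 + m))
4722 - v(70) = 4722 - (256 + 70² + 40*70) = 4722 - (256 + 4900 + 2800) = 4722 - 1*7956 = 4722 - 7956 = -3234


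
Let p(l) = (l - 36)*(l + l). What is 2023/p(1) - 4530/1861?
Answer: -583129/18610 ≈ -31.334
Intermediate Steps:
p(l) = 2*l*(-36 + l) (p(l) = (-36 + l)*(2*l) = 2*l*(-36 + l))
2023/p(1) - 4530/1861 = 2023/((2*1*(-36 + 1))) - 4530/1861 = 2023/((2*1*(-35))) - 4530*1/1861 = 2023/(-70) - 4530/1861 = 2023*(-1/70) - 4530/1861 = -289/10 - 4530/1861 = -583129/18610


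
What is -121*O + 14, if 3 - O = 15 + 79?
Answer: 11025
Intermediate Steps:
O = -91 (O = 3 - (15 + 79) = 3 - 1*94 = 3 - 94 = -91)
-121*O + 14 = -121*(-91) + 14 = 11011 + 14 = 11025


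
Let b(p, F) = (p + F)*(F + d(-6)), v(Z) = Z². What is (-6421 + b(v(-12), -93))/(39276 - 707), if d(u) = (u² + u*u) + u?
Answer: -7798/38569 ≈ -0.20218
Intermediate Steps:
d(u) = u + 2*u² (d(u) = (u² + u²) + u = 2*u² + u = u + 2*u²)
b(p, F) = (66 + F)*(F + p) (b(p, F) = (p + F)*(F - 6*(1 + 2*(-6))) = (F + p)*(F - 6*(1 - 12)) = (F + p)*(F - 6*(-11)) = (F + p)*(F + 66) = (F + p)*(66 + F) = (66 + F)*(F + p))
(-6421 + b(v(-12), -93))/(39276 - 707) = (-6421 + ((-93)² + 66*(-93) + 66*(-12)² - 93*(-12)²))/(39276 - 707) = (-6421 + (8649 - 6138 + 66*144 - 93*144))/38569 = (-6421 + (8649 - 6138 + 9504 - 13392))*(1/38569) = (-6421 - 1377)*(1/38569) = -7798*1/38569 = -7798/38569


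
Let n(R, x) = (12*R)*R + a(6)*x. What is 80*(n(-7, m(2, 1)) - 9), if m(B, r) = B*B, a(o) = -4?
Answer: 45040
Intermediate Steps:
m(B, r) = B²
n(R, x) = -4*x + 12*R² (n(R, x) = (12*R)*R - 4*x = 12*R² - 4*x = -4*x + 12*R²)
80*(n(-7, m(2, 1)) - 9) = 80*((-4*2² + 12*(-7)²) - 9) = 80*((-4*4 + 12*49) - 9) = 80*((-16 + 588) - 9) = 80*(572 - 9) = 80*563 = 45040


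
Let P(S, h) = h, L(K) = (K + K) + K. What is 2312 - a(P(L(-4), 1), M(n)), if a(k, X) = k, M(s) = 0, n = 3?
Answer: 2311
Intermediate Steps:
L(K) = 3*K (L(K) = 2*K + K = 3*K)
2312 - a(P(L(-4), 1), M(n)) = 2312 - 1*1 = 2312 - 1 = 2311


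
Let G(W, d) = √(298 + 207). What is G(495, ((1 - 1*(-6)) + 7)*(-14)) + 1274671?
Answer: 1274671 + √505 ≈ 1.2747e+6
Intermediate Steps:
G(W, d) = √505
G(495, ((1 - 1*(-6)) + 7)*(-14)) + 1274671 = √505 + 1274671 = 1274671 + √505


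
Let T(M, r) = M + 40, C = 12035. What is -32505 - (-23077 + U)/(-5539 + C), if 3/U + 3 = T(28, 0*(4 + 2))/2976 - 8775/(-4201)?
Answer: -586225057934213/18036891040 ≈ -32501.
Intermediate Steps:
T(M, r) = 40 + M
U = -9376632/2776615 (U = 3/(-3 + ((40 + 28)/2976 - 8775/(-4201))) = 3/(-3 + (68*(1/2976) - 8775*(-1/4201))) = 3/(-3 + (17/744 + 8775/4201)) = 3/(-3 + 6600017/3125544) = 3/(-2776615/3125544) = 3*(-3125544/2776615) = -9376632/2776615 ≈ -3.3770)
-32505 - (-23077 + U)/(-5539 + C) = -32505 - (-23077 - 9376632/2776615)/(-5539 + 12035) = -32505 - (-64085320987)/(2776615*6496) = -32505 - 1*(-64085320987/18036891040) = -32505 + 64085320987/18036891040 = -586225057934213/18036891040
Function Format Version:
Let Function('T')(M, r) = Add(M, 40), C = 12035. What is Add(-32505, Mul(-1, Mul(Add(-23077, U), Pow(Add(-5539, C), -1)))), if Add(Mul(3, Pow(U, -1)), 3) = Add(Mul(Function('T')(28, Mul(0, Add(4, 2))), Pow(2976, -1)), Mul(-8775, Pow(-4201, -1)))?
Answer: Rational(-586225057934213, 18036891040) ≈ -32501.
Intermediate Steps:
Function('T')(M, r) = Add(40, M)
U = Rational(-9376632, 2776615) (U = Mul(3, Pow(Add(-3, Add(Mul(Add(40, 28), Pow(2976, -1)), Mul(-8775, Pow(-4201, -1)))), -1)) = Mul(3, Pow(Add(-3, Add(Mul(68, Rational(1, 2976)), Mul(-8775, Rational(-1, 4201)))), -1)) = Mul(3, Pow(Add(-3, Add(Rational(17, 744), Rational(8775, 4201))), -1)) = Mul(3, Pow(Add(-3, Rational(6600017, 3125544)), -1)) = Mul(3, Pow(Rational(-2776615, 3125544), -1)) = Mul(3, Rational(-3125544, 2776615)) = Rational(-9376632, 2776615) ≈ -3.3770)
Add(-32505, Mul(-1, Mul(Add(-23077, U), Pow(Add(-5539, C), -1)))) = Add(-32505, Mul(-1, Mul(Add(-23077, Rational(-9376632, 2776615)), Pow(Add(-5539, 12035), -1)))) = Add(-32505, Mul(-1, Mul(Rational(-64085320987, 2776615), Pow(6496, -1)))) = Add(-32505, Mul(-1, Mul(Rational(-64085320987, 2776615), Rational(1, 6496)))) = Add(-32505, Mul(-1, Rational(-64085320987, 18036891040))) = Add(-32505, Rational(64085320987, 18036891040)) = Rational(-586225057934213, 18036891040)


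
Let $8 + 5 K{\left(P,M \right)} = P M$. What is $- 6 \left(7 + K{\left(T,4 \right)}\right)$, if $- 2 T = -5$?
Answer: $- \frac{222}{5} \approx -44.4$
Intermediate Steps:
$T = \frac{5}{2}$ ($T = \left(- \frac{1}{2}\right) \left(-5\right) = \frac{5}{2} \approx 2.5$)
$K{\left(P,M \right)} = - \frac{8}{5} + \frac{M P}{5}$ ($K{\left(P,M \right)} = - \frac{8}{5} + \frac{P M}{5} = - \frac{8}{5} + \frac{M P}{5}$)
$- 6 \left(7 + K{\left(T,4 \right)}\right) = - 6 \left(7 - \left(\frac{8}{5} - 2\right)\right) = - 6 \left(7 + \left(- \frac{8}{5} + 2\right)\right) = - 6 \left(7 + \frac{2}{5}\right) = \left(-6\right) \frac{37}{5} = - \frac{222}{5}$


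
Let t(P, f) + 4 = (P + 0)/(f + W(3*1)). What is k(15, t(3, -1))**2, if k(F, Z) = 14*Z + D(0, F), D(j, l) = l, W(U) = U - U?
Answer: 6889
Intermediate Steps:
W(U) = 0
t(P, f) = -4 + P/f (t(P, f) = -4 + (P + 0)/(f + 0) = -4 + P/f)
k(F, Z) = F + 14*Z (k(F, Z) = 14*Z + F = F + 14*Z)
k(15, t(3, -1))**2 = (15 + 14*(-4 + 3/(-1)))**2 = (15 + 14*(-4 + 3*(-1)))**2 = (15 + 14*(-4 - 3))**2 = (15 + 14*(-7))**2 = (15 - 98)**2 = (-83)**2 = 6889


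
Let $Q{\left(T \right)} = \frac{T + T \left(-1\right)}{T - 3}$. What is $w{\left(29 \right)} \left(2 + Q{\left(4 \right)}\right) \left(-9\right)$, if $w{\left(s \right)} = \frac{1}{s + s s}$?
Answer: $- \frac{3}{145} \approx -0.02069$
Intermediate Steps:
$Q{\left(T \right)} = 0$ ($Q{\left(T \right)} = \frac{T - T}{-3 + T} = \frac{0}{-3 + T} = 0$)
$w{\left(s \right)} = \frac{1}{s + s^{2}}$
$w{\left(29 \right)} \left(2 + Q{\left(4 \right)}\right) \left(-9\right) = \frac{1}{29 \left(1 + 29\right)} \left(2 + 0\right) \left(-9\right) = \frac{1}{29 \cdot 30} \cdot 2 \left(-9\right) = \frac{1}{29} \cdot \frac{1}{30} \left(-18\right) = \frac{1}{870} \left(-18\right) = - \frac{3}{145}$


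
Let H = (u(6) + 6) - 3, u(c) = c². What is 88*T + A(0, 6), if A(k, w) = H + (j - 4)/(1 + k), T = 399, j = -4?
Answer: 35143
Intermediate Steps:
H = 39 (H = (6² + 6) - 3 = (36 + 6) - 3 = 42 - 3 = 39)
A(k, w) = 39 - 8/(1 + k) (A(k, w) = 39 + (-4 - 4)/(1 + k) = 39 - 8/(1 + k))
88*T + A(0, 6) = 88*399 + (31 + 39*0)/(1 + 0) = 35112 + (31 + 0)/1 = 35112 + 1*31 = 35112 + 31 = 35143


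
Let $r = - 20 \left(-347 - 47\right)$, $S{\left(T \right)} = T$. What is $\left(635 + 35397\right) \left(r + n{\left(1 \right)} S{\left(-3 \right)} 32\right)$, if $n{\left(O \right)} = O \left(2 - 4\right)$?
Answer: $290850304$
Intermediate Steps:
$n{\left(O \right)} = - 2 O$ ($n{\left(O \right)} = O \left(-2\right) = - 2 O$)
$r = 7880$ ($r = \left(-20\right) \left(-394\right) = 7880$)
$\left(635 + 35397\right) \left(r + n{\left(1 \right)} S{\left(-3 \right)} 32\right) = \left(635 + 35397\right) \left(7880 + \left(-2\right) 1 \left(-3\right) 32\right) = 36032 \left(7880 + \left(-2\right) \left(-3\right) 32\right) = 36032 \left(7880 + 6 \cdot 32\right) = 36032 \left(7880 + 192\right) = 36032 \cdot 8072 = 290850304$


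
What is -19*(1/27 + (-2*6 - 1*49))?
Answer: 31274/27 ≈ 1158.3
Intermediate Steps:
-19*(1/27 + (-2*6 - 1*49)) = -19*(1/27 + (-12 - 49)) = -19*(1/27 - 61) = -19*(-1646/27) = 31274/27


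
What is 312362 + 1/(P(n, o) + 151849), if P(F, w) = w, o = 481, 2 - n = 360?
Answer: 47582103461/152330 ≈ 3.1236e+5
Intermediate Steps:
n = -358 (n = 2 - 1*360 = 2 - 360 = -358)
312362 + 1/(P(n, o) + 151849) = 312362 + 1/(481 + 151849) = 312362 + 1/152330 = 47582103461/152330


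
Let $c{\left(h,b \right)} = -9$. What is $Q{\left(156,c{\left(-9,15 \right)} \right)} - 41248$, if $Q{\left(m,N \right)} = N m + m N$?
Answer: $-44056$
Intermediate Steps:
$Q{\left(m,N \right)} = 2 N m$ ($Q{\left(m,N \right)} = N m + N m = 2 N m$)
$Q{\left(156,c{\left(-9,15 \right)} \right)} - 41248 = 2 \left(-9\right) 156 - 41248 = -2808 - 41248 = -44056$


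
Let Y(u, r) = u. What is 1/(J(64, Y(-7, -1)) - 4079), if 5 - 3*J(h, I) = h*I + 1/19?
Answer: -57/223897 ≈ -0.00025458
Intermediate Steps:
J(h, I) = 94/57 - I*h/3 (J(h, I) = 5/3 - (h*I + 1/19)/3 = 5/3 - (I*h + 1/19)/3 = 5/3 - (1/19 + I*h)/3 = 5/3 + (-1/57 - I*h/3) = 94/57 - I*h/3)
1/(J(64, Y(-7, -1)) - 4079) = 1/((94/57 - ⅓*(-7)*64) - 4079) = 1/((94/57 + 448/3) - 4079) = 1/(8606/57 - 4079) = 1/(-223897/57) = -57/223897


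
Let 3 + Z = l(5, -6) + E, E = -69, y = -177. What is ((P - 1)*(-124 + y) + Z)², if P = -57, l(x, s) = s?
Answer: 302064400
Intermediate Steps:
Z = -78 (Z = -3 + (-6 - 69) = -3 - 75 = -78)
((P - 1)*(-124 + y) + Z)² = ((-57 - 1)*(-124 - 177) - 78)² = (-58*(-301) - 78)² = (17458 - 78)² = 17380² = 302064400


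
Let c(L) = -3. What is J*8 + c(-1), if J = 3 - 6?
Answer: -27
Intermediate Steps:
J = -3
J*8 + c(-1) = -3*8 - 3 = -24 - 3 = -27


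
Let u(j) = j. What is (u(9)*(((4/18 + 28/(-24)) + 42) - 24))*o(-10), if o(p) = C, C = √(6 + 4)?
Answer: 307*√10/2 ≈ 485.41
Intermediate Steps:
C = √10 ≈ 3.1623
o(p) = √10
(u(9)*(((4/18 + 28/(-24)) + 42) - 24))*o(-10) = (9*(((4/18 + 28/(-24)) + 42) - 24))*√10 = (9*(((4*(1/18) + 28*(-1/24)) + 42) - 24))*√10 = (9*(((2/9 - 7/6) + 42) - 24))*√10 = (9*((-17/18 + 42) - 24))*√10 = (9*(739/18 - 24))*√10 = (9*(307/18))*√10 = 307*√10/2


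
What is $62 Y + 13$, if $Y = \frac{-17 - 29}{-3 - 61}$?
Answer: $\frac{921}{16} \approx 57.563$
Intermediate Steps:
$Y = \frac{23}{32}$ ($Y = - \frac{46}{-64} = \left(-46\right) \left(- \frac{1}{64}\right) = \frac{23}{32} \approx 0.71875$)
$62 Y + 13 = 62 \cdot \frac{23}{32} + 13 = \frac{713}{16} + 13 = \frac{921}{16}$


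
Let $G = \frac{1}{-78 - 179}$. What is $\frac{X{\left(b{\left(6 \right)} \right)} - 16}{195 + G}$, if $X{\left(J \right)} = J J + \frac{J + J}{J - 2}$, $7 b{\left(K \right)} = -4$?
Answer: $- \frac{863006}{11050137} \approx -0.078099$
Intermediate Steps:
$b{\left(K \right)} = - \frac{4}{7}$ ($b{\left(K \right)} = \frac{1}{7} \left(-4\right) = - \frac{4}{7}$)
$X{\left(J \right)} = J^{2} + \frac{2 J}{-2 + J}$
$G = - \frac{1}{257}$ ($G = \frac{1}{-257} = - \frac{1}{257} \approx -0.0038911$)
$\frac{X{\left(b{\left(6 \right)} \right)} - 16}{195 + G} = \frac{- \frac{4 \left(2 + \left(- \frac{4}{7}\right)^{2} - - \frac{8}{7}\right)}{7 \left(-2 - \frac{4}{7}\right)} - 16}{195 - \frac{1}{257}} = \frac{- \frac{4 \left(2 + \frac{16}{49} + \frac{8}{7}\right)}{7 \left(- \frac{18}{7}\right)} - 16}{\frac{50114}{257}} = \left(\left(- \frac{4}{7}\right) \left(- \frac{7}{18}\right) \frac{170}{49} - 16\right) \frac{257}{50114} = \left(\frac{340}{441} - 16\right) \frac{257}{50114} = \left(- \frac{6716}{441}\right) \frac{257}{50114} = - \frac{863006}{11050137}$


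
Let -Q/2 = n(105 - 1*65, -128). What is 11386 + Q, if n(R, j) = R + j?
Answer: 11562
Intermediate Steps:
Q = 176 (Q = -2*((105 - 1*65) - 128) = -2*((105 - 65) - 128) = -2*(40 - 128) = -2*(-88) = 176)
11386 + Q = 11386 + 176 = 11562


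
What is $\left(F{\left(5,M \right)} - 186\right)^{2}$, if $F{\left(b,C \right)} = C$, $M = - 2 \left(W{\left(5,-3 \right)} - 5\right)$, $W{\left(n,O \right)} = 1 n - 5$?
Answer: $30976$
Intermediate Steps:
$W{\left(n,O \right)} = -5 + n$ ($W{\left(n,O \right)} = n - 5 = -5 + n$)
$M = 10$ ($M = - 2 \left(\left(-5 + 5\right) - 5\right) = - 2 \left(0 - 5\right) = \left(-2\right) \left(-5\right) = 10$)
$\left(F{\left(5,M \right)} - 186\right)^{2} = \left(10 - 186\right)^{2} = \left(-176\right)^{2} = 30976$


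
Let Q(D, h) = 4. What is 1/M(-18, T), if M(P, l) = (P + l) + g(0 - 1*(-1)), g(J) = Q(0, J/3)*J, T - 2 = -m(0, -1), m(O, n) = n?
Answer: -1/11 ≈ -0.090909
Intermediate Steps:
T = 3 (T = 2 - 1*(-1) = 2 + 1 = 3)
g(J) = 4*J
M(P, l) = 4 + P + l (M(P, l) = (P + l) + 4*(0 - 1*(-1)) = (P + l) + 4*(0 + 1) = (P + l) + 4*1 = (P + l) + 4 = 4 + P + l)
1/M(-18, T) = 1/(4 - 18 + 3) = 1/(-11) = -1/11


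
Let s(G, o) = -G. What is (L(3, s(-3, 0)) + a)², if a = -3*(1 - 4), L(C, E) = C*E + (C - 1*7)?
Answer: 196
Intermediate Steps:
L(C, E) = -7 + C + C*E (L(C, E) = C*E + (C - 7) = C*E + (-7 + C) = -7 + C + C*E)
a = 9 (a = -3*(-3) = 9)
(L(3, s(-3, 0)) + a)² = ((-7 + 3 + 3*(-1*(-3))) + 9)² = ((-7 + 3 + 3*3) + 9)² = ((-7 + 3 + 9) + 9)² = (5 + 9)² = 14² = 196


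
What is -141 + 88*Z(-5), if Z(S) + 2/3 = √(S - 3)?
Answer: -599/3 + 176*I*√2 ≈ -199.67 + 248.9*I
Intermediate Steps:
Z(S) = -⅔ + √(-3 + S) (Z(S) = -⅔ + √(S - 3) = -⅔ + √(-3 + S))
-141 + 88*Z(-5) = -141 + 88*(-⅔ + √(-3 - 5)) = -141 + 88*(-⅔ + √(-8)) = -141 + 88*(-⅔ + 2*I*√2) = -141 + (-176/3 + 176*I*√2) = -599/3 + 176*I*√2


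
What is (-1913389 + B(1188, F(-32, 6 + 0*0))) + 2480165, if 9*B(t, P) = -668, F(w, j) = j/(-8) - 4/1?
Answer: 5100316/9 ≈ 5.6670e+5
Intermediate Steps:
F(w, j) = -4 - j/8 (F(w, j) = j*(-⅛) - 4*1 = -j/8 - 4 = -4 - j/8)
B(t, P) = -668/9 (B(t, P) = (⅑)*(-668) = -668/9)
(-1913389 + B(1188, F(-32, 6 + 0*0))) + 2480165 = (-1913389 - 668/9) + 2480165 = -17221169/9 + 2480165 = 5100316/9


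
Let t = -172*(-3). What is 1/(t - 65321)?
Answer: -1/64805 ≈ -1.5431e-5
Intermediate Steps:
t = 516
1/(t - 65321) = 1/(516 - 65321) = 1/(-64805) = -1/64805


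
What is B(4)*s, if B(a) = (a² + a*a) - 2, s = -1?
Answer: -30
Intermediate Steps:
B(a) = -2 + 2*a² (B(a) = (a² + a²) - 2 = 2*a² - 2 = -2 + 2*a²)
B(4)*s = (-2 + 2*4²)*(-1) = (-2 + 2*16)*(-1) = (-2 + 32)*(-1) = 30*(-1) = -30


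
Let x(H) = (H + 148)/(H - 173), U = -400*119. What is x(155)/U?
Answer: 101/285600 ≈ 0.00035364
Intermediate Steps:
U = -47600
x(H) = (148 + H)/(-173 + H)
x(155)/U = ((148 + 155)/(-173 + 155))/(-47600) = (303/(-18))*(-1/47600) = -1/18*303*(-1/47600) = -101/6*(-1/47600) = 101/285600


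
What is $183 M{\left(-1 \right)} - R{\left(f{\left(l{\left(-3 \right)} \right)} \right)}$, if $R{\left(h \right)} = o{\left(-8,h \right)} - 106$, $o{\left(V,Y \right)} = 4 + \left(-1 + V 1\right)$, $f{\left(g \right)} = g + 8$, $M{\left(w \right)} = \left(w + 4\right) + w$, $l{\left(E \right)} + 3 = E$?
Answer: $477$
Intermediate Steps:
$l{\left(E \right)} = -3 + E$
$M{\left(w \right)} = 4 + 2 w$ ($M{\left(w \right)} = \left(4 + w\right) + w = 4 + 2 w$)
$f{\left(g \right)} = 8 + g$
$o{\left(V,Y \right)} = 3 + V$ ($o{\left(V,Y \right)} = 4 + \left(-1 + V\right) = 3 + V$)
$R{\left(h \right)} = -111$ ($R{\left(h \right)} = \left(3 - 8\right) - 106 = -5 - 106 = -111$)
$183 M{\left(-1 \right)} - R{\left(f{\left(l{\left(-3 \right)} \right)} \right)} = 183 \left(4 + 2 \left(-1\right)\right) - -111 = 183 \left(4 - 2\right) + 111 = 183 \cdot 2 + 111 = 366 + 111 = 477$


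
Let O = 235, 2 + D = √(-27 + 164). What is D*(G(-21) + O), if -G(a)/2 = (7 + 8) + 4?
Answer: -394 + 197*√137 ≈ 1911.8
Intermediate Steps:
D = -2 + √137 (D = -2 + √(-27 + 164) = -2 + √137 ≈ 9.7047)
G(a) = -38 (G(a) = -2*((7 + 8) + 4) = -2*(15 + 4) = -2*19 = -38)
D*(G(-21) + O) = (-2 + √137)*(-38 + 235) = (-2 + √137)*197 = -394 + 197*√137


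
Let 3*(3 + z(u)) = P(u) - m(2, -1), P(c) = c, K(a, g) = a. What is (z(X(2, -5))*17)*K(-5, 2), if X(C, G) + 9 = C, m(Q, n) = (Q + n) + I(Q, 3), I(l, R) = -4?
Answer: 1105/3 ≈ 368.33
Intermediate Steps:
m(Q, n) = -4 + Q + n (m(Q, n) = (Q + n) - 4 = -4 + Q + n)
X(C, G) = -9 + C
z(u) = -2 + u/3 (z(u) = -3 + (u - (-4 + 2 - 1))/3 = -3 + (u - 1*(-3))/3 = -3 + (u + 3)/3 = -3 + (3 + u)/3 = -3 + (1 + u/3) = -2 + u/3)
(z(X(2, -5))*17)*K(-5, 2) = ((-2 + (-9 + 2)/3)*17)*(-5) = ((-2 + (⅓)*(-7))*17)*(-5) = ((-2 - 7/3)*17)*(-5) = -13/3*17*(-5) = -221/3*(-5) = 1105/3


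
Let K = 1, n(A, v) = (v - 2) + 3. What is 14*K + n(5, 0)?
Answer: 15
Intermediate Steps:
n(A, v) = 1 + v (n(A, v) = (-2 + v) + 3 = 1 + v)
14*K + n(5, 0) = 14*1 + (1 + 0) = 14 + 1 = 15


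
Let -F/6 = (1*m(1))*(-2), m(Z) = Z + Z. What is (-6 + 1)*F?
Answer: -120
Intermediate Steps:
m(Z) = 2*Z
F = 24 (F = -6*1*(2*1)*(-2) = -6*1*2*(-2) = -12*(-2) = -6*(-4) = 24)
(-6 + 1)*F = (-6 + 1)*24 = -5*24 = -120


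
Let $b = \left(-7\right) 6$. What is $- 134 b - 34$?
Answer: $5594$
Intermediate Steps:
$b = -42$
$- 134 b - 34 = \left(-134\right) \left(-42\right) - 34 = 5628 - 34 = 5594$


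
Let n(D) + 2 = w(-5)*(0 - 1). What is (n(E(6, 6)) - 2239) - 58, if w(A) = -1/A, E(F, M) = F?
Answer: -11496/5 ≈ -2299.2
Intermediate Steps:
n(D) = -11/5 (n(D) = -2 + (-1/(-5))*(0 - 1) = -2 - 1*(-1/5)*(-1) = -2 + (1/5)*(-1) = -2 - 1/5 = -11/5)
(n(E(6, 6)) - 2239) - 58 = (-11/5 - 2239) - 58 = -11206/5 - 58 = -11496/5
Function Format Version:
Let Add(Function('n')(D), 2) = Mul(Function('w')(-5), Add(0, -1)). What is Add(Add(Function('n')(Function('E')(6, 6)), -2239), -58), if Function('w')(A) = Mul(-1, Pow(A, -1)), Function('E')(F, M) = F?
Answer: Rational(-11496, 5) ≈ -2299.2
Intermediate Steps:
Function('n')(D) = Rational(-11, 5) (Function('n')(D) = Add(-2, Mul(Mul(-1, Pow(-5, -1)), Add(0, -1))) = Add(-2, Mul(Mul(-1, Rational(-1, 5)), -1)) = Add(-2, Mul(Rational(1, 5), -1)) = Add(-2, Rational(-1, 5)) = Rational(-11, 5))
Add(Add(Function('n')(Function('E')(6, 6)), -2239), -58) = Add(Add(Rational(-11, 5), -2239), -58) = Add(Rational(-11206, 5), -58) = Rational(-11496, 5)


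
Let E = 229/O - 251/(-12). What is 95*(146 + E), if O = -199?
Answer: 37605655/2388 ≈ 15748.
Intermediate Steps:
E = 47201/2388 (E = 229/(-199) - 251/(-12) = 229*(-1/199) - 251*(-1/12) = -229/199 + 251/12 = 47201/2388 ≈ 19.766)
95*(146 + E) = 95*(146 + 47201/2388) = 95*(395849/2388) = 37605655/2388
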